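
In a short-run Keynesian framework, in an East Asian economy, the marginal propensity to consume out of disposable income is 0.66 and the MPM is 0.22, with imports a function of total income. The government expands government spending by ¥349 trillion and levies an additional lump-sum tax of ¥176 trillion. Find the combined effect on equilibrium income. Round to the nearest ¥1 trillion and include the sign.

Expenditure multiplier = 1/(1 − c + m) = 1/(1 − 0.66 + 0.22) = 1/0.56 ≈ 1.786.
ΔG contributes k·ΔG = (+¥349 trillion) / 0.56 ≈ +¥623.2 trillion.
ΔT of +¥176 trillion changes first-round spending by −c·ΔT = −¥116.16 trillion, contributing k·(−c·ΔT) = (−¥116.16 trillion) / 0.56 ≈ −¥207.4 trillion.
Net ΔY = k(ΔG − c·ΔT) = (+¥232.84 trillion) / 0.56 ≈ +¥416 trillion.

+¥416 trillion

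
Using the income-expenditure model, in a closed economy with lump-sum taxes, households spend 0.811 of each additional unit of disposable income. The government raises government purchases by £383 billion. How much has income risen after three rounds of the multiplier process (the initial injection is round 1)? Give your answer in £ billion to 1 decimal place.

£945.5 billion

Round 1 adds ΔG = £383 billion; each later round is MPC = 0.811 times the previous.
After 3 rounds: 383 + 310.613 + 251.907143 = ΔG·(1 − c^3)/(1 − c) = 383 × (1 − 0.533411731)/0.189 ≈ £945.5 billion.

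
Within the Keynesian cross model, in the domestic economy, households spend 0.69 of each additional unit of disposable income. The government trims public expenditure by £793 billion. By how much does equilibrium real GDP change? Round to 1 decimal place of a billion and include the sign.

Expenditure multiplier = 1/(1 − MPC) = 1/(1 − 0.69) = 1/0.31 ≈ 3.226.
ΔY = k × ΔG = (−£793 billion) / 0.31 ≈ −£2,558.1 billion.

−£2,558.1 billion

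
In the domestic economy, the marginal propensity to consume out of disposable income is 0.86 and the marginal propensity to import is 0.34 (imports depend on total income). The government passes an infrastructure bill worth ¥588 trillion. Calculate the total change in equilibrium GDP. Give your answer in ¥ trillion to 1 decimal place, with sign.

+¥1,225.0 trillion

Spending multiplier = 1/(1 − c + m) = 1/(1 − 0.86 + 0.34) = 1/0.48 ≈ 2.083.
ΔY = k × ΔG = (+¥588 trillion) / 0.48 = +¥1,225 trillion.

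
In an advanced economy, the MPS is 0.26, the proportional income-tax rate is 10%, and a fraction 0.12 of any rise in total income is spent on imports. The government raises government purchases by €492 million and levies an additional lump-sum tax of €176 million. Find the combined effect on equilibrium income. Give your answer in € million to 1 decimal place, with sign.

+€796.8 million

MPC = 1 − MPS = 1 − 0.26 = 0.74.
Expenditure multiplier = 1/(1 − c(1−t) + m) = 1/(1 − 0.74×0.9 + 0.12) = 1/0.454 ≈ 2.203.
ΔG contributes k·ΔG = (+€492 million) / 0.454 ≈ +€1,083.7 million.
ΔT of +€176 million changes first-round spending by −c·ΔT = −€130.24 million, contributing k·(−c·ΔT) = (−€130.24 million) / 0.454 ≈ −€286.9 million.
Net ΔY = k(ΔG − c·ΔT) = (+€361.76 million) / 0.454 ≈ +€796.8 million.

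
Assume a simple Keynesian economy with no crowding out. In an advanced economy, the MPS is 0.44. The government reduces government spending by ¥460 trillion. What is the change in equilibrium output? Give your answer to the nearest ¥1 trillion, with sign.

−¥1,045 trillion

MPC = 1 − MPS = 1 − 0.44 = 0.56.
Expenditure multiplier = 1/(1 − MPC) = 1/(1 − 0.56) = 1/0.44 ≈ 2.273.
ΔY = k × ΔG = (−¥460 trillion) / 0.44 ≈ −¥1,045 trillion.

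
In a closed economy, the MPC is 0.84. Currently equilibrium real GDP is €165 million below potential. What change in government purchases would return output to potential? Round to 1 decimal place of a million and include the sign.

Spending multiplier = 1/(1 − MPC) = 1/(1 − 0.84) = 1/0.16 = 6.25.
Need ΔY = +€165 million, so ΔG = ΔY/k = (+€165 million) × 0.16 = +€26.4 million.
The government should increase government purchases by €26.4 million.

+€26.4 million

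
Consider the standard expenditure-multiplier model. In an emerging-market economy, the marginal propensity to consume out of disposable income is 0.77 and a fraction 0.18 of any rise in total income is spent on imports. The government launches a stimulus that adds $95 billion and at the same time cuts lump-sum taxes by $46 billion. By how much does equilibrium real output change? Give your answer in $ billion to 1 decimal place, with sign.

+$318.1 billion

Expenditure multiplier = 1/(1 − c + m) = 1/(1 − 0.77 + 0.18) = 1/0.41 ≈ 2.439.
ΔG contributes k·ΔG = (+$95 billion) / 0.41 ≈ +$231.7 billion.
ΔT of −$46 billion changes first-round spending by −c·ΔT = +$35.42 billion, contributing k·(−c·ΔT) = (+$35.42 billion) / 0.41 ≈ +$86.4 billion.
Net ΔY = k(ΔG − c·ΔT) = (+$130.42 billion) / 0.41 ≈ +$318.1 billion.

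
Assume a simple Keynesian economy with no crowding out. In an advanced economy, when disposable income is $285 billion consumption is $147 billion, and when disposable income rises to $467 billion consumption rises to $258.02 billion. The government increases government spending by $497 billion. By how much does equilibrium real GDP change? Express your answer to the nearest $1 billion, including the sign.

MPC = ΔC/ΔYd = (258.02 − 147)/(467 − 285) = 111.02/182 = 0.61.
Government-spending multiplier = 1/(1 − MPC) = 1/(1 − 0.61) = 1/0.39 ≈ 2.564.
ΔY = k × ΔG = (+$497 billion) / 0.39 ≈ +$1,274 billion.

+$1,274 billion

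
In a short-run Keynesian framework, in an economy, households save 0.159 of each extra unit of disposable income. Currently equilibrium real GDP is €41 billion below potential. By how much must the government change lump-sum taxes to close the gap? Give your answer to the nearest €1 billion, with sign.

MPC = 1 − MPS = 1 − 0.159 = 0.841.
Spending multiplier = 1/(1 − MPC) = 1/(1 − 0.841) = 1/0.159 ≈ 6.289.
Tax multiplier = −c·k = −0.841/0.159 ≈ −5.289. Need ΔY = +€41 billion, so ΔT = ΔY/(−c·k) = −(+€41 billion) × 0.159 / 0.841 ≈ −€8 billion.
The government should cut lump-sum taxes by €8 billion.

−€8 billion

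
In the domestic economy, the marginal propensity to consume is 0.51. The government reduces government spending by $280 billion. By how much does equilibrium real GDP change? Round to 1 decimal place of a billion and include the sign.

−$571.4 billion

Spending multiplier = 1/(1 − MPC) = 1/(1 − 0.51) = 1/0.49 ≈ 2.041.
ΔY = k × ΔG = (−$280 billion) / 0.49 ≈ −$571.4 billion.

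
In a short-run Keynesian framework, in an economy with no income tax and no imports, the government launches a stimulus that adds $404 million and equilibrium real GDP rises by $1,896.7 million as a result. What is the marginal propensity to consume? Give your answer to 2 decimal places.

Implied spending multiplier k = ΔY/ΔG = 1,896.7/404 ≈ 4.6948.
Since k = 1/(1 − MPC), MPC = 1 − 1/k = 1 − ΔG/ΔY = 1 − 404/1,896.7 ≈ 0.79.

0.79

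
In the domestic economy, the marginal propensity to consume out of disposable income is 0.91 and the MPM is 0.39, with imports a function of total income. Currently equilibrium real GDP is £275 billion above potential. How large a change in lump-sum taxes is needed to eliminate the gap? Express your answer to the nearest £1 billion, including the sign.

+£145 billion

Spending multiplier = 1/(1 − c + m) = 1/(1 − 0.91 + 0.39) = 1/0.48 ≈ 2.083.
Tax multiplier = −c·k = −0.91/0.48 ≈ −1.896. Need ΔY = −£275 billion, so ΔT = ΔY/(−c·k) = −(−£275 billion) × 0.48 / 0.91 ≈ +£145 billion.
The government should raise lump-sum taxes by £145 billion.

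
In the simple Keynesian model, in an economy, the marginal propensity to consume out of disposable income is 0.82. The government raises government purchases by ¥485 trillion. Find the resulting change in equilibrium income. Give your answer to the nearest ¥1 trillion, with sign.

Expenditure multiplier = 1/(1 − MPC) = 1/(1 − 0.82) = 1/0.18 ≈ 5.556.
ΔY = k × ΔG = (+¥485 trillion) / 0.18 ≈ +¥2,694 trillion.

+¥2,694 trillion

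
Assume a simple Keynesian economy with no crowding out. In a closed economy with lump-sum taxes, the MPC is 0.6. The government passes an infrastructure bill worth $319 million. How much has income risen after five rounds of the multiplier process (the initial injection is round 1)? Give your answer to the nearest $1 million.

$735 million

Round 1 adds ΔG = $319 million; each later round is MPC = 0.6 times the previous.
After 5 rounds: 319 + 191.4 + 114.84 + 68.904 + 41.3424 = ΔG·(1 − c^5)/(1 − c) = 319 × (1 − 0.07776)/0.4 ≈ $735 million.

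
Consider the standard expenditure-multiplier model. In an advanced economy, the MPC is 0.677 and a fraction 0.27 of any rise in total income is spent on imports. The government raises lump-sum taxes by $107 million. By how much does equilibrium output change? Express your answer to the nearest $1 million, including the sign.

−$122 million

A lump-sum tax change of +$107 million shifts disposable income by −$107 million; first-round consumption changes by −c × ΔT = −0.677 × (+$107 million) = −$72.439 million.
Expenditure multiplier = 1/(1 − c + m) = 1/(1 − 0.677 + 0.27) = 1/0.593 ≈ 1.686.
The tax multiplier is −c × k ≈ −1.142, so ΔY = k × (−c·ΔT) = (−$72.439 million) / 0.593 ≈ −$122 million.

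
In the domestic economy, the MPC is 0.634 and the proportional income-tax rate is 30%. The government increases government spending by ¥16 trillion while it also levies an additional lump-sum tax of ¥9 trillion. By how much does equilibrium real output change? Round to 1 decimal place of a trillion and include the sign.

+¥18.5 trillion

Expenditure multiplier = 1/(1 − c(1−t)) = 1/(1 − 0.634×0.7) = 1/0.5562 ≈ 1.798.
ΔG contributes k·ΔG = (+¥16 trillion) / 0.5562 ≈ +¥28.8 trillion.
ΔT of +¥9 trillion changes first-round spending by −c·ΔT = −¥5.706 trillion, contributing k·(−c·ΔT) = (−¥5.706 trillion) / 0.5562 ≈ −¥10.3 trillion.
Net ΔY = k(ΔG − c·ΔT) = (+¥10.294 trillion) / 0.5562 ≈ +¥18.5 trillion.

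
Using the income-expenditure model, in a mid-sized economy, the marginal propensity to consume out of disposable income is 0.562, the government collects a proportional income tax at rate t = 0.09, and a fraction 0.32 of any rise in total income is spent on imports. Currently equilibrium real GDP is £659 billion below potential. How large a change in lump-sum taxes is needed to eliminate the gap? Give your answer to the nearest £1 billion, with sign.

Spending multiplier = 1/(1 − c(1−t) + m) = 1/(1 − 0.562×0.91 + 0.32) = 1/0.80858 ≈ 1.237.
Tax multiplier = −c·k = −0.562/0.80858 ≈ −0.695. Need ΔY = +£659 billion, so ΔT = ΔY/(−c·k) = −(+£659 billion) × 0.80858 / 0.562 ≈ −£948 billion.
The government should cut lump-sum taxes by £948 billion.

−£948 billion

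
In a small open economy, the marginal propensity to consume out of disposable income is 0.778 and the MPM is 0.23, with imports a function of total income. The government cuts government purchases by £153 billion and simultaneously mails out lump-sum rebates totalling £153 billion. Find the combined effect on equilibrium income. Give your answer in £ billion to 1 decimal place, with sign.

−£75.1 billion

Expenditure multiplier = 1/(1 − c + m) = 1/(1 − 0.778 + 0.23) = 1/0.452 ≈ 2.212.
ΔG contributes k·ΔG = (−£153 billion) / 0.452 ≈ −£338.5 billion.
ΔT of −£153 billion changes first-round spending by −c·ΔT = +£119.034 billion, contributing k·(−c·ΔT) = (+£119.034 billion) / 0.452 ≈ +£263.3 billion.
Net ΔY = k(ΔG − c·ΔT) = (−£33.966 billion) / 0.452 ≈ −£75.1 billion.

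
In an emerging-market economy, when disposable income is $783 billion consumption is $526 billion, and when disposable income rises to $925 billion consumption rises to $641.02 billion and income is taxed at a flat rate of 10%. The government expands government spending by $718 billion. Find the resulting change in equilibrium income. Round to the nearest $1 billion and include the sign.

+$2,649 billion

MPC = ΔC/ΔYd = (641.02 − 526)/(925 − 783) = 115.02/142 = 0.81.
Government-spending multiplier = 1/(1 − c(1−t)) = 1/(1 − 0.81×0.9) = 1/0.271 ≈ 3.69.
ΔY = k × ΔG = (+$718 billion) / 0.271 ≈ +$2,649 billion.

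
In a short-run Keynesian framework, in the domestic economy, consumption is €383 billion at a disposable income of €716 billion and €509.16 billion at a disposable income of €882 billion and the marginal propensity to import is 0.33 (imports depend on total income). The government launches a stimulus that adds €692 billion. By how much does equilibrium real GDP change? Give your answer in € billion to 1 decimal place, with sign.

MPC = ΔC/ΔYd = (509.16 − 383)/(882 − 716) = 126.16/166 = 0.76.
Government-spending multiplier = 1/(1 − c + m) = 1/(1 − 0.76 + 0.33) = 1/0.57 ≈ 1.754.
ΔY = k × ΔG = (+€692 billion) / 0.57 ≈ +€1,214 billion.

+€1,214.0 billion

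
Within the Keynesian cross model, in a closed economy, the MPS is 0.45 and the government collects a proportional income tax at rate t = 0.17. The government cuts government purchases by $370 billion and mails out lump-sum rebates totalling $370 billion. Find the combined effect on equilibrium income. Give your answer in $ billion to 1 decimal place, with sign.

−$306.3 billion

MPC = 1 − MPS = 1 − 0.45 = 0.55.
Expenditure multiplier = 1/(1 − c(1−t)) = 1/(1 − 0.55×0.83) = 1/0.5435 ≈ 1.84.
ΔG contributes k·ΔG = (−$370 billion) / 0.5435 ≈ −$680.8 billion.
ΔT of −$370 billion changes first-round spending by −c·ΔT = +$203.5 billion, contributing k·(−c·ΔT) = (+$203.5 billion) / 0.5435 ≈ +$374.4 billion.
Net ΔY = k(ΔG − c·ΔT) = (−$166.5 billion) / 0.5435 ≈ −$306.3 billion.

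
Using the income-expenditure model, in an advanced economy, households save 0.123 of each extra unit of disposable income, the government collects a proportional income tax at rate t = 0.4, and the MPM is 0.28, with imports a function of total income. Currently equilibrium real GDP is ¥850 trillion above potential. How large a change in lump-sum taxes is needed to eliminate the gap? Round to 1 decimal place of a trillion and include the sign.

+¥730.6 trillion

MPC = 1 − MPS = 1 − 0.123 = 0.877.
Spending multiplier = 1/(1 − c(1−t) + m) = 1/(1 − 0.877×0.6 + 0.28) = 1/0.7538 ≈ 1.327.
Tax multiplier = −c·k = −0.877/0.7538 ≈ −1.163. Need ΔY = −¥850 trillion, so ΔT = ΔY/(−c·k) = −(−¥850 trillion) × 0.7538 / 0.877 ≈ +¥730.6 trillion.
The government should raise lump-sum taxes by ¥730.6 trillion.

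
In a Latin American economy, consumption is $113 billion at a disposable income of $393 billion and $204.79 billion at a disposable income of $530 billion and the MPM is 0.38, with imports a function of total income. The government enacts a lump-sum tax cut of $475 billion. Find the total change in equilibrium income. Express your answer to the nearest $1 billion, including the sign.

+$448 billion

MPC = ΔC/ΔYd = (204.79 − 113)/(530 − 393) = 91.79/137 = 0.67.
A lump-sum tax change of −$475 billion shifts disposable income by +$475 billion; first-round consumption changes by −c × ΔT = −0.67 × (−$475 billion) = +$318.25 billion.
Expenditure multiplier = 1/(1 − c + m) = 1/(1 − 0.67 + 0.38) = 1/0.71 ≈ 1.408.
The tax multiplier is −c × k ≈ −0.944, so ΔY = k × (−c·ΔT) = (+$318.25 billion) / 0.71 ≈ +$448 billion.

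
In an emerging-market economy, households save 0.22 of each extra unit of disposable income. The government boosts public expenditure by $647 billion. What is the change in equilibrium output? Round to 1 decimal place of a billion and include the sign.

+$2,940.9 billion

MPC = 1 − MPS = 1 − 0.22 = 0.78.
Spending multiplier = 1/(1 − MPC) = 1/(1 − 0.78) = 1/0.22 ≈ 4.545.
ΔY = k × ΔG = (+$647 billion) / 0.22 ≈ +$2,940.9 billion.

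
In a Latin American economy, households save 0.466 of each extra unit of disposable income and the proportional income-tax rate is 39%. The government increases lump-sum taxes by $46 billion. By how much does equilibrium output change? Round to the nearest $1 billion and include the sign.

−$36 billion

MPC = 1 − MPS = 1 − 0.466 = 0.534.
A lump-sum tax change of +$46 billion shifts disposable income by −$46 billion; first-round consumption changes by −c × ΔT = −0.534 × (+$46 billion) = −$24.564 billion.
Expenditure multiplier = 1/(1 − c(1−t)) = 1/(1 − 0.534×0.61) = 1/0.67426 ≈ 1.483.
The tax multiplier is −c × k ≈ −0.792, so ΔY = k × (−c·ΔT) = (−$24.564 billion) / 0.67426 ≈ −$36 billion.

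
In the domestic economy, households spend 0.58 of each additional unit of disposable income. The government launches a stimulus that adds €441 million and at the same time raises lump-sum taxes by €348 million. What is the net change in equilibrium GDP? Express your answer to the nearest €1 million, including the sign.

+€569 million

Expenditure multiplier = 1/(1 − MPC) = 1/(1 − 0.58) = 1/0.42 ≈ 2.381.
ΔG contributes k·ΔG = (+€441 million) / 0.42 = +€1,050 million.
ΔT of +€348 million changes first-round spending by −c·ΔT = −€201.84 million, contributing k·(−c·ΔT) = (−€201.84 million) / 0.42 ≈ −€480.6 million.
Net ΔY = k(ΔG − c·ΔT) = (+€239.16 million) / 0.42 ≈ +€569 million.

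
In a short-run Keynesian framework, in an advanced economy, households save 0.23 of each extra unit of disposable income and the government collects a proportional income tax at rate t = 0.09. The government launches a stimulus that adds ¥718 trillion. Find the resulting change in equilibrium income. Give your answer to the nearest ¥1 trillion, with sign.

+¥2,399 trillion

MPC = 1 − MPS = 1 − 0.23 = 0.77.
Government-spending multiplier = 1/(1 − c(1−t)) = 1/(1 − 0.77×0.91) = 1/0.2993 ≈ 3.341.
ΔY = k × ΔG = (+¥718 trillion) / 0.2993 ≈ +¥2,399 trillion.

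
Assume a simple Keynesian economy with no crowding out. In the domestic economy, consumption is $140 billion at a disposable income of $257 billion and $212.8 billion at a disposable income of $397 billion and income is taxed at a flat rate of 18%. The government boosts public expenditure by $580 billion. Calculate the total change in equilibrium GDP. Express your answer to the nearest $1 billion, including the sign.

+$1,011 billion

MPC = ΔC/ΔYd = (212.8 − 140)/(397 − 257) = 72.8/140 = 0.52.
Expenditure multiplier = 1/(1 − c(1−t)) = 1/(1 − 0.52×0.82) = 1/0.5736 ≈ 1.743.
ΔY = k × ΔG = (+$580 billion) / 0.5736 ≈ +$1,011 billion.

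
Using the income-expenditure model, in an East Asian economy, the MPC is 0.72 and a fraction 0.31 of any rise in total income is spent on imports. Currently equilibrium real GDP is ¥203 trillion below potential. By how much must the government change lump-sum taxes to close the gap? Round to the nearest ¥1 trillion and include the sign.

−¥166 trillion

Spending multiplier = 1/(1 − c + m) = 1/(1 − 0.72 + 0.31) = 1/0.59 ≈ 1.695.
Tax multiplier = −c·k = −0.72/0.59 ≈ −1.22. Need ΔY = +¥203 trillion, so ΔT = ΔY/(−c·k) = −(+¥203 trillion) × 0.59 / 0.72 ≈ −¥166 trillion.
The government should cut lump-sum taxes by ¥166 trillion.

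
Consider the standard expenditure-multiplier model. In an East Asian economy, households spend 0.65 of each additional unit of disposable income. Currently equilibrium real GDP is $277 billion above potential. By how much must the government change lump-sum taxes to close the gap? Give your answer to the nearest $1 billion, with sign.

+$149 billion

Spending multiplier = 1/(1 − MPC) = 1/(1 − 0.65) = 1/0.35 ≈ 2.857.
Tax multiplier = −c·k = −0.65/0.35 ≈ −1.857. Need ΔY = −$277 billion, so ΔT = ΔY/(−c·k) = −(−$277 billion) × 0.35 / 0.65 ≈ +$149 billion.
The government should raise lump-sum taxes by $149 billion.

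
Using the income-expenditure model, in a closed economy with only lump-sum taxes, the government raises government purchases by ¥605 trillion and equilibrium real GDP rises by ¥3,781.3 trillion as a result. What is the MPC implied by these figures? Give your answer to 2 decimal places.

Implied spending multiplier k = ΔY/ΔG = 3,781.3/605 ≈ 6.2501.
Since k = 1/(1 − MPC), MPC = 1 − 1/k = 1 − ΔG/ΔY = 1 − 605/3,781.3 ≈ 0.84.

0.84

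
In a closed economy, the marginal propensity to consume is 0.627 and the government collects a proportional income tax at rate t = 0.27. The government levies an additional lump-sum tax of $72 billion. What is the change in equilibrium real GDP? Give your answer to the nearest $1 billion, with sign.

−$83 billion

A lump-sum tax change of +$72 billion shifts disposable income by −$72 billion; first-round consumption changes by −c × ΔT = −0.627 × (+$72 billion) = −$45.144 billion.
Expenditure multiplier = 1/(1 − c(1−t)) = 1/(1 − 0.627×0.73) = 1/0.54229 ≈ 1.844.
The tax multiplier is −c × k ≈ −1.156, so ΔY = k × (−c·ΔT) = (−$45.144 billion) / 0.54229 ≈ −$83 billion.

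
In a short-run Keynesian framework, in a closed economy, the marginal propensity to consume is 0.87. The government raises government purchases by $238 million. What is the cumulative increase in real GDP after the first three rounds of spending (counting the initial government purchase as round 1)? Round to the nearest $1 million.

Round 1 adds ΔG = $238 million; each later round is MPC = 0.87 times the previous.
After 3 rounds: 238 + 207.06 + 180.1422 = ΔG·(1 − c^3)/(1 − c) = 238 × (1 − 0.658503)/0.13 ≈ $625 million.

$625 million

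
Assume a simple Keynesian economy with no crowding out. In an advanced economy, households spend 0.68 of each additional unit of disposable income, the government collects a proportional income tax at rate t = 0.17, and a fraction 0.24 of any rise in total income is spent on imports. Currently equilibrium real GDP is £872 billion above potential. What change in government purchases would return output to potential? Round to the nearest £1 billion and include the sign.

Spending multiplier = 1/(1 − c(1−t) + m) = 1/(1 − 0.68×0.83 + 0.24) = 1/0.6756 ≈ 1.48.
Need ΔY = −£872 billion, so ΔG = ΔY/k = (−£872 billion) × 0.6756 ≈ −£589 billion.
The government should cut government purchases by £589 billion.

−£589 billion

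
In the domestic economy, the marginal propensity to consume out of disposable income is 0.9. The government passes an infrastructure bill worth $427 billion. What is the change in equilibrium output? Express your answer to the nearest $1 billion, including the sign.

Expenditure multiplier = 1/(1 − MPC) = 1/(1 − 0.9) = 1/0.1 = 10.
ΔY = k × ΔG = (+$427 billion) / 0.1 = +$4,270 billion.

+$4,270 billion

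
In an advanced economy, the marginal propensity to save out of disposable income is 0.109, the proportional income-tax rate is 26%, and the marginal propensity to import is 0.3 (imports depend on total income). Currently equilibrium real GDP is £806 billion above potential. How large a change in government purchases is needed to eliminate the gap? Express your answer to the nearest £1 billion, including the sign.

−£516 billion

MPC = 1 − MPS = 1 − 0.109 = 0.891.
Spending multiplier = 1/(1 − c(1−t) + m) = 1/(1 − 0.891×0.74 + 0.3) = 1/0.64066 ≈ 1.561.
Need ΔY = −£806 billion, so ΔG = ΔY/k = (−£806 billion) × 0.64066 ≈ −£516 billion.
The government should cut government purchases by £516 billion.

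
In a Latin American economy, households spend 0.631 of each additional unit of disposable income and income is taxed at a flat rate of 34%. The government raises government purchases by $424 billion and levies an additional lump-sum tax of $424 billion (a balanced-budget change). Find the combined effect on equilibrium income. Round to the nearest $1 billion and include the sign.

Expenditure multiplier = 1/(1 − c(1−t)) = 1/(1 − 0.631×0.66) = 1/0.58354 ≈ 1.714.
ΔG contributes k·ΔG = (+$424 billion) / 0.58354 ≈ +$726.6 billion.
ΔT of +$424 billion changes first-round spending by −c·ΔT = −$267.544 billion, contributing k·(−c·ΔT) = (−$267.544 billion) / 0.58354 ≈ −$458.5 billion.
Net ΔY = k(ΔG − c·ΔT) = (+$156.456 billion) / 0.58354 ≈ +$268 billion.

+$268 billion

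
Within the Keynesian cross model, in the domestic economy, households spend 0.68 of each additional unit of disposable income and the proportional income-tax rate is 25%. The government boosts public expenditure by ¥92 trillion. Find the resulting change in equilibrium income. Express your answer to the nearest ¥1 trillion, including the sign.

Spending multiplier = 1/(1 − c(1−t)) = 1/(1 − 0.68×0.75) = 1/0.49 ≈ 2.041.
ΔY = k × ΔG = (+¥92 trillion) / 0.49 ≈ +¥188 trillion.

+¥188 trillion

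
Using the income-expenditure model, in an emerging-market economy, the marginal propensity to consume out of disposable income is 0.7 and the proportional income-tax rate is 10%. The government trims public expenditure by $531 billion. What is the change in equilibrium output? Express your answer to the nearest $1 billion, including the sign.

Spending multiplier = 1/(1 − c(1−t)) = 1/(1 − 0.7×0.9) = 1/0.37 ≈ 2.703.
ΔY = k × ΔG = (−$531 billion) / 0.37 ≈ −$1,435 billion.

−$1,435 billion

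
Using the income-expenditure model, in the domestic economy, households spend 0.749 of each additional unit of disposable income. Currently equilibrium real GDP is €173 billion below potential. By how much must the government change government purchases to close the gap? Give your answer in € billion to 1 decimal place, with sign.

+€43.4 billion

Spending multiplier = 1/(1 − MPC) = 1/(1 − 0.749) = 1/0.251 ≈ 3.984.
Need ΔY = +€173 billion, so ΔG = ΔY/k = (+€173 billion) × 0.251 ≈ +€43.4 billion.
The government should increase government purchases by €43.4 billion.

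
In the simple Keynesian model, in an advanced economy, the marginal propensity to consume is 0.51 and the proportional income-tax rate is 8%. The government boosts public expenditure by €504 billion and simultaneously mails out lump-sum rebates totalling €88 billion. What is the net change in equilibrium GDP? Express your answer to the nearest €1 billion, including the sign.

+€1,034 billion

Expenditure multiplier = 1/(1 − c(1−t)) = 1/(1 − 0.51×0.92) = 1/0.5308 ≈ 1.884.
ΔG contributes k·ΔG = (+€504 billion) / 0.5308 ≈ +€949.5 billion.
ΔT of −€88 billion changes first-round spending by −c·ΔT = +€44.88 billion, contributing k·(−c·ΔT) = (+€44.88 billion) / 0.5308 ≈ +€84.6 billion.
Net ΔY = k(ΔG − c·ΔT) = (+€548.88 billion) / 0.5308 ≈ +€1,034 billion.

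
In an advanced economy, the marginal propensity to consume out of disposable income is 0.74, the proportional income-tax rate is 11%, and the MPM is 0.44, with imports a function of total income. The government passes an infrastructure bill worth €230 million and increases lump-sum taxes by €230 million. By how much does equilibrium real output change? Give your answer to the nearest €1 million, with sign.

Expenditure multiplier = 1/(1 − c(1−t) + m) = 1/(1 − 0.74×0.89 + 0.44) = 1/0.7814 ≈ 1.28.
ΔG contributes k·ΔG = (+€230 million) / 0.7814 ≈ +€294.3 million.
ΔT of +€230 million changes first-round spending by −c·ΔT = −€170.2 million, contributing k·(−c·ΔT) = (−€170.2 million) / 0.7814 ≈ −€217.8 million.
Net ΔY = k(ΔG − c·ΔT) = (+€59.8 million) / 0.7814 ≈ +€77 million.

+€77 million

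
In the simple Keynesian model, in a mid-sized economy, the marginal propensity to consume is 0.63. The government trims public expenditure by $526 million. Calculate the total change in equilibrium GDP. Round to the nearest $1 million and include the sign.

Expenditure multiplier = 1/(1 − MPC) = 1/(1 − 0.63) = 1/0.37 ≈ 2.703.
ΔY = k × ΔG = (−$526 million) / 0.37 ≈ −$1,422 million.

−$1,422 million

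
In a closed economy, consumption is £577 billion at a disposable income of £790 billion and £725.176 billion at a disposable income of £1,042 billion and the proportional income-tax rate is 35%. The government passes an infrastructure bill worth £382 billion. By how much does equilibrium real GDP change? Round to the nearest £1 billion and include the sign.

+£618 billion

MPC = ΔC/ΔYd = (725.176 − 577)/(1,042 − 790) = 148.176/252 = 0.588.
Government-spending multiplier = 1/(1 − c(1−t)) = 1/(1 − 0.588×0.65) = 1/0.6178 ≈ 1.619.
ΔY = k × ΔG = (+£382 billion) / 0.6178 ≈ +£618 billion.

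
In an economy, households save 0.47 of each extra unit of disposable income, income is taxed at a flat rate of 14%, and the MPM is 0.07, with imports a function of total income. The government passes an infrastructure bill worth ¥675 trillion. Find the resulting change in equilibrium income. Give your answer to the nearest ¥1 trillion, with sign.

MPC = 1 − MPS = 1 − 0.47 = 0.53.
Expenditure multiplier = 1/(1 − c(1−t) + m) = 1/(1 − 0.53×0.86 + 0.07) = 1/0.6142 ≈ 1.628.
ΔY = k × ΔG = (+¥675 trillion) / 0.6142 ≈ +¥1,099 trillion.

+¥1,099 trillion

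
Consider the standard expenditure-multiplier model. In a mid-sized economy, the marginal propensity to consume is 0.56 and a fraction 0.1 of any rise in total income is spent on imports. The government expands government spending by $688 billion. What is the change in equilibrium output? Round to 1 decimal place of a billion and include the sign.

Government-spending multiplier = 1/(1 − c + m) = 1/(1 − 0.56 + 0.1) = 1/0.54 ≈ 1.852.
ΔY = k × ΔG = (+$688 billion) / 0.54 ≈ +$1,274.1 billion.

+$1,274.1 billion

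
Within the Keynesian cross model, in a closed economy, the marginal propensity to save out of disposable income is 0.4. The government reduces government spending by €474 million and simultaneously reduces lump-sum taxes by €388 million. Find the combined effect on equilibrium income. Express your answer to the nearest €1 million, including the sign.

MPC = 1 − MPS = 1 − 0.4 = 0.6.
Expenditure multiplier = 1/(1 − MPC) = 1/(1 − 0.6) = 1/0.4 = 2.5.
ΔG contributes k·ΔG = (−€474 million) / 0.4 = −€1,185 million.
ΔT of −€388 million changes first-round spending by −c·ΔT = +€232.8 million, contributing k·(−c·ΔT) = (+€232.8 million) / 0.4 = +€582 million.
Net ΔY = k(ΔG − c·ΔT) = (−€241.2 million) / 0.4 = −€603 million.

−€603 million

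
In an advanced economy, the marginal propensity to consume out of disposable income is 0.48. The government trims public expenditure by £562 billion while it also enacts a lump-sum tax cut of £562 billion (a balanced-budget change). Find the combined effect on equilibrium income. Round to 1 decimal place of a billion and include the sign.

−£562.0 billion

Expenditure multiplier = 1/(1 − MPC) = 1/(1 − 0.48) = 1/0.52 ≈ 1.923.
ΔG contributes k·ΔG = (−£562 billion) / 0.52 ≈ −£1,080.8 billion.
ΔT of −£562 billion changes first-round spending by −c·ΔT = +£269.76 billion, contributing k·(−c·ΔT) = (+£269.76 billion) / 0.52 ≈ +£518.8 billion.
With ΔG = ΔT and no other leakages, the balanced-budget multiplier is 1, so ΔY = ΔG = −£562 billion.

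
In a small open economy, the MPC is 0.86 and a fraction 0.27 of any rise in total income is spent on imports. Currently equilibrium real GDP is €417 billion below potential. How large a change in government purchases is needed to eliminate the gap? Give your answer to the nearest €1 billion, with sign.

+€171 billion

Spending multiplier = 1/(1 − c + m) = 1/(1 − 0.86 + 0.27) = 1/0.41 ≈ 2.439.
Need ΔY = +€417 billion, so ΔG = ΔY/k = (+€417 billion) × 0.41 ≈ +€171 billion.
The government should increase government purchases by €171 billion.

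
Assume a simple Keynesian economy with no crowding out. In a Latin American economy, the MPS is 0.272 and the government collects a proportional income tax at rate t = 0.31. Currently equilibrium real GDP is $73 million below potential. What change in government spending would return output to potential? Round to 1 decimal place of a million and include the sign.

MPC = 1 − MPS = 1 − 0.272 = 0.728.
Spending multiplier = 1/(1 − c(1−t)) = 1/(1 − 0.728×0.69) = 1/0.49768 ≈ 2.009.
Need ΔY = +$73 million, so ΔG = ΔY/k = (+$73 million) × 0.49768 ≈ +$36.3 million.
The government should increase government spending by $36.3 million.

+$36.3 million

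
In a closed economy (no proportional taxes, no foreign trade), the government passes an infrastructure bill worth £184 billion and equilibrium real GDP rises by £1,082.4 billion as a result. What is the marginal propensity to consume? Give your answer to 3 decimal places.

0.830

Implied spending multiplier k = ΔY/ΔG = 1,082.4/184 ≈ 5.8826.
Since k = 1/(1 − MPC), MPC = 1 − 1/k = 1 − ΔG/ΔY = 1 − 184/1,082.4 ≈ 0.830.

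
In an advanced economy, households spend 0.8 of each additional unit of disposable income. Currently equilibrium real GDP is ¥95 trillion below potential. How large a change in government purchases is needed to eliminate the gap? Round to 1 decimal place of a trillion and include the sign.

+¥19.0 trillion

Spending multiplier = 1/(1 − MPC) = 1/(1 − 0.8) = 1/0.2 = 5.
Need ΔY = +¥95 trillion, so ΔG = ΔY/k = (+¥95 trillion) × 0.2 = +¥19 trillion.
The government should increase government purchases by ¥19 trillion.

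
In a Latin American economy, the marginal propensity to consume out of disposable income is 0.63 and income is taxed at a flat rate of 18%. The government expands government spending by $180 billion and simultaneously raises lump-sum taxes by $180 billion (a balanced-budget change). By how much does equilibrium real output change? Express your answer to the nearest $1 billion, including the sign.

Expenditure multiplier = 1/(1 − c(1−t)) = 1/(1 − 0.63×0.82) = 1/0.4834 ≈ 2.069.
ΔG contributes k·ΔG = (+$180 billion) / 0.4834 ≈ +$372.4 billion.
ΔT of +$180 billion changes first-round spending by −c·ΔT = −$113.4 billion, contributing k·(−c·ΔT) = (−$113.4 billion) / 0.4834 ≈ −$234.6 billion.
Net ΔY = k(ΔG − c·ΔT) = (+$66.6 billion) / 0.4834 ≈ +$138 billion.

+$138 billion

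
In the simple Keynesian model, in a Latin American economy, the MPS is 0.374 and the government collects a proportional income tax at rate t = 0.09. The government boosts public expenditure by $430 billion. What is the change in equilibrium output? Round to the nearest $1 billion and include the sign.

+$999 billion

MPC = 1 − MPS = 1 − 0.374 = 0.626.
Government-spending multiplier = 1/(1 − c(1−t)) = 1/(1 − 0.626×0.91) = 1/0.43034 ≈ 2.324.
ΔY = k × ΔG = (+$430 billion) / 0.43034 ≈ +$999 billion.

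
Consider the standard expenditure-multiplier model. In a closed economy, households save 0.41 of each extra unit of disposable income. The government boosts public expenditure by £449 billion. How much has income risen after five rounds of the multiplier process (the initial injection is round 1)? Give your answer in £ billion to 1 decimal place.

£1,016.8 billion

MPC = 1 − MPS = 1 − 0.41 = 0.59.
Round 1 adds ΔG = £449 billion; each later round is MPC = 0.59 times the previous.
After 5 rounds: 449 + 264.91 + 156.2969 + 92.215171 + 54.40695089 = ΔG·(1 − c^5)/(1 − c) = 449 × (1 − 0.0714924299)/0.41 ≈ £1,016.8 billion.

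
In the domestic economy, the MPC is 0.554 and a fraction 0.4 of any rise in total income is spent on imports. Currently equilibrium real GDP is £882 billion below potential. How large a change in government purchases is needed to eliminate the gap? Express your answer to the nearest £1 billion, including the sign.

+£746 billion

Spending multiplier = 1/(1 − c + m) = 1/(1 − 0.554 + 0.4) = 1/0.846 ≈ 1.182.
Need ΔY = +£882 billion, so ΔG = ΔY/k = (+£882 billion) × 0.846 ≈ +£746 billion.
The government should increase government purchases by £746 billion.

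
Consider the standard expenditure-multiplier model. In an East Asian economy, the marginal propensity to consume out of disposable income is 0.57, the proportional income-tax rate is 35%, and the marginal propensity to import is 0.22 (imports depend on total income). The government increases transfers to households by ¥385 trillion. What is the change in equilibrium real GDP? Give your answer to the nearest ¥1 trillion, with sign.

+¥258 trillion

The transfer change shifts disposable income by +¥385 trillion, so first-round consumption changes by c·ΔTR = 0.57 × (+¥385 trillion) = +¥219.45 trillion.
Expenditure multiplier = 1/(1 − c(1−t) + m) = 1/(1 − 0.57×0.65 + 0.22) = 1/0.8495 ≈ 1.177.
The transfer multiplier is c × k ≈ 0.671, so ΔY = k × (c·ΔTR) = (+¥219.45 trillion) / 0.8495 ≈ +¥258 trillion.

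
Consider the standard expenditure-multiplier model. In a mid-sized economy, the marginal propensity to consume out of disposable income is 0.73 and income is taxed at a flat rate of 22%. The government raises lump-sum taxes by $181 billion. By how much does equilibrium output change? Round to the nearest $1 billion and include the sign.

A lump-sum tax change of +$181 billion shifts disposable income by −$181 billion; first-round consumption changes by −c × ΔT = −0.73 × (+$181 billion) = −$132.13 billion.
Expenditure multiplier = 1/(1 − c(1−t)) = 1/(1 − 0.73×0.78) = 1/0.4306 ≈ 2.322.
The tax multiplier is −c × k ≈ −1.695, so ΔY = k × (−c·ΔT) = (−$132.13 billion) / 0.4306 ≈ −$307 billion.

−$307 billion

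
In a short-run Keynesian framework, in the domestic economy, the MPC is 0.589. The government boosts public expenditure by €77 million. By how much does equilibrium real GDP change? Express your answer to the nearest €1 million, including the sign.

Government-spending multiplier = 1/(1 − MPC) = 1/(1 − 0.589) = 1/0.411 ≈ 2.433.
ΔY = k × ΔG = (+€77 million) / 0.411 ≈ +€187 million.

+€187 million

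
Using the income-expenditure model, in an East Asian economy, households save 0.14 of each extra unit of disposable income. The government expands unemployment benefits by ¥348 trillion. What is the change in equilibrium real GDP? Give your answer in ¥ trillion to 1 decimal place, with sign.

MPC = 1 − MPS = 1 − 0.14 = 0.86.
The transfer change shifts disposable income by +¥348 trillion, so first-round consumption changes by c·ΔTR = 0.86 × (+¥348 trillion) = +¥299.28 trillion.
Expenditure multiplier = 1/(1 − MPC) = 1/(1 − 0.86) = 1/0.14 ≈ 7.143.
The transfer multiplier is c × k ≈ 6.143, so ΔY = k × (c·ΔTR) = (+¥299.28 trillion) / 0.14 ≈ +¥2,137.7 trillion.

+¥2,137.7 trillion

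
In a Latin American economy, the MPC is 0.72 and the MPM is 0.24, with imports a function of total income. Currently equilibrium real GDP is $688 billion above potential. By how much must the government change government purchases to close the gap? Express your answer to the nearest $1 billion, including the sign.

Spending multiplier = 1/(1 − c + m) = 1/(1 − 0.72 + 0.24) = 1/0.52 ≈ 1.923.
Need ΔY = −$688 billion, so ΔG = ΔY/k = (−$688 billion) × 0.52 ≈ −$358 billion.
The government should cut government purchases by $358 billion.

−$358 billion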